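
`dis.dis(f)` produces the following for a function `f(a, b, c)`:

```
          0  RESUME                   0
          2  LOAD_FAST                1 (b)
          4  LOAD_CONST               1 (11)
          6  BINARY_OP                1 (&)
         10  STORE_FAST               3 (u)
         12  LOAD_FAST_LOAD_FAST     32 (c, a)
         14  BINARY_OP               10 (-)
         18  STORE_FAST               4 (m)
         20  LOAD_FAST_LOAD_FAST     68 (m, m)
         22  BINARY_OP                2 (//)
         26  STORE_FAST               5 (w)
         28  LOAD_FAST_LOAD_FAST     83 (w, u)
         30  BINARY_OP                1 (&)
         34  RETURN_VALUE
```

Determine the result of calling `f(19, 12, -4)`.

0

LOAD_FAST b → push 12. Stack: [12]
LOAD_CONST → push 11. Stack: [12, 11]
BINARY_OP & → 12 & 11 = 8. Stack: [8]
STORE_FAST u → u=8. Stack: []
LOAD_FAST_LOAD_FAST c,a → push -4,19. Stack: [-4, 19]
BINARY_OP - → -4 - 19 = -23. Stack: [-23]
STORE_FAST m → m=-23. Stack: []
LOAD_FAST_LOAD_FAST m,m → push -23,-23. Stack: [-23, -23]
BINARY_OP // → -23 // -23 = 1. Stack: [1]
STORE_FAST w → w=1. Stack: []
LOAD_FAST_LOAD_FAST w,u → push 1,8. Stack: [1, 8]
BINARY_OP & → 1 & 8 = 0. Stack: [0]
RETURN_VALUE → return 0.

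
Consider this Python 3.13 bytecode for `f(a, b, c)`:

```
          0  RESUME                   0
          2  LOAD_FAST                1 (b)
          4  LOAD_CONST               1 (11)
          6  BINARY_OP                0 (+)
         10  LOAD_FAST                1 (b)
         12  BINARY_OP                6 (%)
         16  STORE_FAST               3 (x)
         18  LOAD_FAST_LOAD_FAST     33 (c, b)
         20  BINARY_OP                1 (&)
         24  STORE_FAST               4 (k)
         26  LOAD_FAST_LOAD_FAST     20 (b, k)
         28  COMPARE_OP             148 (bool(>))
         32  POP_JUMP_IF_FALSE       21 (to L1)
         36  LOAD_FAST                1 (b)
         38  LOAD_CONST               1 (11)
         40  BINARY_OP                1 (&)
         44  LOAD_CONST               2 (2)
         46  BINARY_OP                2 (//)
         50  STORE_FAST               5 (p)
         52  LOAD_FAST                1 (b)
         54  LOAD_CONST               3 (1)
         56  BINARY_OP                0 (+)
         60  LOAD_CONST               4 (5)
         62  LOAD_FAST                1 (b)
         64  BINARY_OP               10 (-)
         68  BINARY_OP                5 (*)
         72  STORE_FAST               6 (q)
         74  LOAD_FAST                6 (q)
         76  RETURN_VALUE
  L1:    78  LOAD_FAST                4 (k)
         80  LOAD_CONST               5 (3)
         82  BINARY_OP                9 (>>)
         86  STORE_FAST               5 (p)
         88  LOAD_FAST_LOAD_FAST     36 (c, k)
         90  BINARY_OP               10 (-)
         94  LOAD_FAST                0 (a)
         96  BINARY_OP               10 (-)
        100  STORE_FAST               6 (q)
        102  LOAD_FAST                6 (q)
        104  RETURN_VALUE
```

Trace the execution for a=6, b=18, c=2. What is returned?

-247

LOAD_FAST b → push 18. Stack: [18]
LOAD_CONST → push 11. Stack: [18, 11]
BINARY_OP + → 18 + 11 = 29. Stack: [29]
LOAD_FAST b → push 18. Stack: [29, 18]
BINARY_OP % → 29 % 18 = 11. Stack: [11]
STORE_FAST x → x=11. Stack: []
LOAD_FAST_LOAD_FAST c,b → push 2,18. Stack: [2, 18]
BINARY_OP & → 2 & 18 = 2. Stack: [2]
STORE_FAST k → k=2. Stack: []
LOAD_FAST_LOAD_FAST b,k → push 18,2. Stack: [18, 2]
COMPARE_OP bool(>) → 18 vs 2 = True. Stack: [True]
POP_JUMP_IF_FALSE → pop True; no jump. Stack: []
LOAD_FAST b → push 18. Stack: [18]
LOAD_CONST → push 11. Stack: [18, 11]
BINARY_OP & → 18 & 11 = 2. Stack: [2]
LOAD_CONST → push 2. Stack: [2, 2]
BINARY_OP // → 2 // 2 = 1. Stack: [1]
STORE_FAST p → p=1. Stack: []
LOAD_FAST b → push 18. Stack: [18]
LOAD_CONST → push 1. Stack: [18, 1]
BINARY_OP + → 18 + 1 = 19. Stack: [19]
LOAD_CONST → push 5. Stack: [19, 5]
LOAD_FAST b → push 18. Stack: [19, 5, 18]
BINARY_OP - → 5 - 18 = -13. Stack: [19, -13]
BINARY_OP * → 19 * -13 = -247. Stack: [-247]
STORE_FAST q → q=-247. Stack: []
LOAD_FAST q → push -247. Stack: [-247]
RETURN_VALUE → return -247.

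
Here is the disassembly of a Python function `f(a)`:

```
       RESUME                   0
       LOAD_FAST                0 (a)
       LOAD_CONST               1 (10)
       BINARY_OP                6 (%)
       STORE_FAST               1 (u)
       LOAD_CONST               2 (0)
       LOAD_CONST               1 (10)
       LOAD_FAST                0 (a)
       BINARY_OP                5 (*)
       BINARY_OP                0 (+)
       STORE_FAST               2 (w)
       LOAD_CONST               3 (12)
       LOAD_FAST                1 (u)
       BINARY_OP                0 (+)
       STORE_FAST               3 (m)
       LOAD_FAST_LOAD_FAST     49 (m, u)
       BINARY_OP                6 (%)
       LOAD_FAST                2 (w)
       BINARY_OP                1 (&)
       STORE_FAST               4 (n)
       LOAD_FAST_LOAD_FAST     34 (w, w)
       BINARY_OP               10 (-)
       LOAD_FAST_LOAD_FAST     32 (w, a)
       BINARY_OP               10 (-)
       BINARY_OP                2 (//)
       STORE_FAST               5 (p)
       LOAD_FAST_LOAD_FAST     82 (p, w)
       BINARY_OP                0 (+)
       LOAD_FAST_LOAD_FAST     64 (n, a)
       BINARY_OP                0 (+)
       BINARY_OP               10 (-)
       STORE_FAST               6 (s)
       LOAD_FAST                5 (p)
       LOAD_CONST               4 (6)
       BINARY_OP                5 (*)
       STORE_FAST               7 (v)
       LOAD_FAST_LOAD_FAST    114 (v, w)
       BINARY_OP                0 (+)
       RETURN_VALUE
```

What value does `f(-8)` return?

-80

LOAD_FAST a → push -8. Stack: [-8]
LOAD_CONST → push 10. Stack: [-8, 10]
BINARY_OP % → -8 % 10 = 2. Stack: [2]
STORE_FAST u → u=2. Stack: []
LOAD_CONST → push 0. Stack: [0]
LOAD_CONST → push 10. Stack: [0, 10]
LOAD_FAST a → push -8. Stack: [0, 10, -8]
BINARY_OP * → 10 * -8 = -80. Stack: [0, -80]
BINARY_OP + → 0 + -80 = -80. Stack: [-80]
STORE_FAST w → w=-80. Stack: []
LOAD_CONST → push 12. Stack: [12]
LOAD_FAST u → push 2. Stack: [12, 2]
BINARY_OP + → 12 + 2 = 14. Stack: [14]
STORE_FAST m → m=14. Stack: []
LOAD_FAST_LOAD_FAST m,u → push 14,2. Stack: [14, 2]
BINARY_OP % → 14 % 2 = 0. Stack: [0]
LOAD_FAST w → push -80. Stack: [0, -80]
BINARY_OP & → 0 & -80 = 0. Stack: [0]
STORE_FAST n → n=0. Stack: []
LOAD_FAST_LOAD_FAST w,w → push -80,-80. Stack: [-80, -80]
BINARY_OP - → -80 - -80 = 0. Stack: [0]
LOAD_FAST_LOAD_FAST w,a → push -80,-8. Stack: [0, -80, -8]
BINARY_OP - → -80 - -8 = -72. Stack: [0, -72]
BINARY_OP // → 0 // -72 = 0. Stack: [0]
STORE_FAST p → p=0. Stack: []
LOAD_FAST_LOAD_FAST p,w → push 0,-80. Stack: [0, -80]
BINARY_OP + → 0 + -80 = -80. Stack: [-80]
LOAD_FAST_LOAD_FAST n,a → push 0,-8. Stack: [-80, 0, -8]
BINARY_OP + → 0 + -8 = -8. Stack: [-80, -8]
BINARY_OP - → -80 - -8 = -72. Stack: [-72]
STORE_FAST s → s=-72. Stack: []
LOAD_FAST p → push 0. Stack: [0]
LOAD_CONST → push 6. Stack: [0, 6]
BINARY_OP * → 0 * 6 = 0. Stack: [0]
STORE_FAST v → v=0. Stack: []
LOAD_FAST_LOAD_FAST v,w → push 0,-80. Stack: [0, -80]
BINARY_OP + → 0 + -80 = -80. Stack: [-80]
RETURN_VALUE → return -80.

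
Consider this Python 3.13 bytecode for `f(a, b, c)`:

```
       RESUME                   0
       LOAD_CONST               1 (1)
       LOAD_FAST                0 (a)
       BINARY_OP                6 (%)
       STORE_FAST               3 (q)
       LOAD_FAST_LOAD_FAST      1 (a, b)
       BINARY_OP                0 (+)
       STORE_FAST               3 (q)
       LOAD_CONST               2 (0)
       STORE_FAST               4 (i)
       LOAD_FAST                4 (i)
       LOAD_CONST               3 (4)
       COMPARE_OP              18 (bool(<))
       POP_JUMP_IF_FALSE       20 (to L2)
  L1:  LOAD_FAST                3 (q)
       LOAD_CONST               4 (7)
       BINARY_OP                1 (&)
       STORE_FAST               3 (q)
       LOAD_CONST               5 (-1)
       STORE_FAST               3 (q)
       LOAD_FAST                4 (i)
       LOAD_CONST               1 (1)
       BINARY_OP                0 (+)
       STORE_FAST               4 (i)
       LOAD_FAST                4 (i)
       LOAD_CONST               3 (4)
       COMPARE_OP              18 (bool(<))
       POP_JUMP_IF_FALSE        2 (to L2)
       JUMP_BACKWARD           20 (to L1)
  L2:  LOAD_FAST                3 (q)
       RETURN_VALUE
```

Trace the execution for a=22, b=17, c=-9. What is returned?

-1

LOAD_CONST → push 1
LOAD_FAST a → push 22
BINARY_OP % → 1 % 22 = 1
STORE_FAST q → q=1
LOAD_FAST_LOAD_FAST a,b → push 22,17
BINARY_OP + → 22 + 17 = 39
STORE_FAST q → q=39
LOAD_CONST → push 0
STORE_FAST i → i=0
LOAD_FAST i → push 0
LOAD_CONST → push 4
COMPARE_OP bool(<) → 0 vs 4 = True
POP_JUMP_IF_FALSE → pop True; no jump
LOAD_FAST q → push 39
LOAD_CONST → push 7
BINARY_OP & → 39 & 7 = 7
STORE_FAST q → q=7
LOAD_CONST → push -1
STORE_FAST q → q=-1
LOAD_FAST i → push 0
LOAD_CONST → push 1
BINARY_OP + → 0 + 1 = 1
STORE_FAST i → i=1
LOAD_FAST i → push 1
LOAD_CONST → push 4
COMPARE_OP bool(<) → 1 vs 4 = True
POP_JUMP_IF_FALSE → pop True; no jump
LOAD_FAST q → push -1
LOAD_CONST → push 7
BINARY_OP & → -1 & 7 = 7
STORE_FAST q → q=7
LOAD_CONST → push -1
STORE_FAST q → q=-1
LOAD_FAST i → push 1
LOAD_CONST → push 1
BINARY_OP + → 1 + 1 = 2
STORE_FAST i → i=2
LOAD_FAST i → push 2
LOAD_CONST → push 4
COMPARE_OP bool(<) → 2 vs 4 = True
POP_JUMP_IF_FALSE → pop True; no jump
LOAD_FAST q → push -1
LOAD_CONST → push 7
BINARY_OP & → -1 & 7 = 7
STORE_FAST q → q=7
LOAD_CONST → push -1
STORE_FAST q → q=-1
LOAD_FAST i → push 2
LOAD_CONST → push 1
BINARY_OP + → 2 + 1 = 3
STORE_FAST i → i=3
LOAD_FAST i → push 3
LOAD_CONST → push 4
COMPARE_OP bool(<) → 3 vs 4 = True
POP_JUMP_IF_FALSE → pop True; no jump
LOAD_FAST q → push -1
LOAD_CONST → push 7
BINARY_OP & → -1 & 7 = 7
STORE_FAST q → q=7
LOAD_CONST → push -1
STORE_FAST q → q=-1
LOAD_FAST i → push 3
LOAD_CONST → push 1
BINARY_OP + → 3 + 1 = 4
STORE_FAST i → i=4
LOAD_FAST i → push 4
LOAD_CONST → push 4
COMPARE_OP bool(<) → 4 vs 4 = False
POP_JUMP_IF_FALSE → pop False; jump
LOAD_FAST q → push -1
RETURN_VALUE → return -1.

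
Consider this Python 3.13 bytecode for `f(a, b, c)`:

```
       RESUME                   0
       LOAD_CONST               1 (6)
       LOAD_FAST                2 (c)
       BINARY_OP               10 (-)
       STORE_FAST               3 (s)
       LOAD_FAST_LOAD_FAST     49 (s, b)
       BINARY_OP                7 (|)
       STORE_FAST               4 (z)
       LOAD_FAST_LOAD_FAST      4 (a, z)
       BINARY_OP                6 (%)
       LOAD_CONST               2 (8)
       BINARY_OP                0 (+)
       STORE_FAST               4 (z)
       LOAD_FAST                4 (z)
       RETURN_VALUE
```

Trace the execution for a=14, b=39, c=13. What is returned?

8

LOAD_CONST → push 6. Stack: [6]
LOAD_FAST c → push 13. Stack: [6, 13]
BINARY_OP - → 6 - 13 = -7. Stack: [-7]
STORE_FAST s → s=-7. Stack: []
LOAD_FAST_LOAD_FAST s,b → push -7,39. Stack: [-7, 39]
BINARY_OP | → -7 | 39 = -1. Stack: [-1]
STORE_FAST z → z=-1. Stack: []
LOAD_FAST_LOAD_FAST a,z → push 14,-1. Stack: [14, -1]
BINARY_OP % → 14 % -1 = 0. Stack: [0]
LOAD_CONST → push 8. Stack: [0, 8]
BINARY_OP + → 0 + 8 = 8. Stack: [8]
STORE_FAST z → z=8. Stack: []
LOAD_FAST z → push 8. Stack: [8]
RETURN_VALUE → return 8.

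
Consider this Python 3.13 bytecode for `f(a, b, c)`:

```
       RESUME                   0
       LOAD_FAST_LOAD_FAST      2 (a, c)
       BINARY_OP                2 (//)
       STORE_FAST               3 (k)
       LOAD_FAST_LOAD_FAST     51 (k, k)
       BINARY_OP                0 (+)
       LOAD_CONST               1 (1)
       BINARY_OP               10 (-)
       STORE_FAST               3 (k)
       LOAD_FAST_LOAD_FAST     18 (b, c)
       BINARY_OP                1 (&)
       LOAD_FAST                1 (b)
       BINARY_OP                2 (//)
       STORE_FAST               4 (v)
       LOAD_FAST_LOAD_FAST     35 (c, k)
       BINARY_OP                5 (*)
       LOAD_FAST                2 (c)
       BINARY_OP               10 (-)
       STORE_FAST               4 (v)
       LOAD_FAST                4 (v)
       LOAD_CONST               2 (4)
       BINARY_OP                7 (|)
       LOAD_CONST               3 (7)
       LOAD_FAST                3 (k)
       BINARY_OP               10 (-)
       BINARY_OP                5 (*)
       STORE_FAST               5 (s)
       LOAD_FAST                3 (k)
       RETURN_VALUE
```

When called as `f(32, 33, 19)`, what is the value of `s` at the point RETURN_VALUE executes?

LOAD_FAST_LOAD_FAST a,c → push 32,19. Stack: [32, 19]
BINARY_OP // → 32 // 19 = 1. Stack: [1]
STORE_FAST k → k=1. Stack: []
LOAD_FAST_LOAD_FAST k,k → push 1,1. Stack: [1, 1]
BINARY_OP + → 1 + 1 = 2. Stack: [2]
LOAD_CONST → push 1. Stack: [2, 1]
BINARY_OP - → 2 - 1 = 1. Stack: [1]
STORE_FAST k → k=1. Stack: []
LOAD_FAST_LOAD_FAST b,c → push 33,19. Stack: [33, 19]
BINARY_OP & → 33 & 19 = 1. Stack: [1]
LOAD_FAST b → push 33. Stack: [1, 33]
BINARY_OP // → 1 // 33 = 0. Stack: [0]
STORE_FAST v → v=0. Stack: []
LOAD_FAST_LOAD_FAST c,k → push 19,1. Stack: [19, 1]
BINARY_OP * → 19 * 1 = 19. Stack: [19]
LOAD_FAST c → push 19. Stack: [19, 19]
BINARY_OP - → 19 - 19 = 0. Stack: [0]
STORE_FAST v → v=0. Stack: []
LOAD_FAST v → push 0. Stack: [0]
LOAD_CONST → push 4. Stack: [0, 4]
BINARY_OP | → 0 | 4 = 4. Stack: [4]
LOAD_CONST → push 7. Stack: [4, 7]
LOAD_FAST k → push 1. Stack: [4, 7, 1]
BINARY_OP - → 7 - 1 = 6. Stack: [4, 6]
BINARY_OP * → 4 * 6 = 24. Stack: [24]
STORE_FAST s → s=24. Stack: []
LOAD_FAST k → push 1. Stack: [1]
RETURN_VALUE → return 1.

24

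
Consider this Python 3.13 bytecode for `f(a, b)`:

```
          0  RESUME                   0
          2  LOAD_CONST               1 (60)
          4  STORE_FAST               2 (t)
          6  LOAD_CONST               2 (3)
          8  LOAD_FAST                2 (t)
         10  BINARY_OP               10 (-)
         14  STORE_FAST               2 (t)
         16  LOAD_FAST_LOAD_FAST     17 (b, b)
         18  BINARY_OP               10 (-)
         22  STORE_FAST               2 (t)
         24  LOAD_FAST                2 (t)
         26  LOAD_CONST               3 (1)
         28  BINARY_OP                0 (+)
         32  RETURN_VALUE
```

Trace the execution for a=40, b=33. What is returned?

1

LOAD_CONST → push 60. Stack: [60]
STORE_FAST t → t=60. Stack: []
LOAD_CONST → push 3. Stack: [3]
LOAD_FAST t → push 60. Stack: [3, 60]
BINARY_OP - → 3 - 60 = -57. Stack: [-57]
STORE_FAST t → t=-57. Stack: []
LOAD_FAST_LOAD_FAST b,b → push 33,33. Stack: [33, 33]
BINARY_OP - → 33 - 33 = 0. Stack: [0]
STORE_FAST t → t=0. Stack: []
LOAD_FAST t → push 0. Stack: [0]
LOAD_CONST → push 1. Stack: [0, 1]
BINARY_OP + → 0 + 1 = 1. Stack: [1]
RETURN_VALUE → return 1.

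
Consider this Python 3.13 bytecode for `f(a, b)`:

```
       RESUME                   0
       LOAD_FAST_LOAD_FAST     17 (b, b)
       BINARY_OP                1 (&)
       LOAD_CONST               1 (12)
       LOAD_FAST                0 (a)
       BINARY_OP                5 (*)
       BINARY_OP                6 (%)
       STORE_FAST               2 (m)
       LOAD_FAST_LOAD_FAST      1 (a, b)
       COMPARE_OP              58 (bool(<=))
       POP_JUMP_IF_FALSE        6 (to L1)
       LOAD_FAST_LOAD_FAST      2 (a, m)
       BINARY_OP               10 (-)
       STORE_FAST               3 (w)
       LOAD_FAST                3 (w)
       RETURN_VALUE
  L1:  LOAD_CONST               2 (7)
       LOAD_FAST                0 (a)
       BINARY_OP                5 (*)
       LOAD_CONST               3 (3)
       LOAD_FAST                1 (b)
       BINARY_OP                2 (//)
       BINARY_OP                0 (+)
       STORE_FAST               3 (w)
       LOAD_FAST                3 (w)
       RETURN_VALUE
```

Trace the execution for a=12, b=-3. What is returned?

83

LOAD_FAST_LOAD_FAST b,b → push -3,-3. Stack: [-3, -3]
BINARY_OP & → -3 & -3 = -3. Stack: [-3]
LOAD_CONST → push 12. Stack: [-3, 12]
LOAD_FAST a → push 12. Stack: [-3, 12, 12]
BINARY_OP * → 12 * 12 = 144. Stack: [-3, 144]
BINARY_OP % → -3 % 144 = 141. Stack: [141]
STORE_FAST m → m=141. Stack: []
LOAD_FAST_LOAD_FAST a,b → push 12,-3. Stack: [12, -3]
COMPARE_OP bool(<=) → 12 vs -3 = False. Stack: [False]
POP_JUMP_IF_FALSE → pop False; jump. Stack: []
LOAD_CONST → push 7. Stack: [7]
LOAD_FAST a → push 12. Stack: [7, 12]
BINARY_OP * → 7 * 12 = 84. Stack: [84]
LOAD_CONST → push 3. Stack: [84, 3]
LOAD_FAST b → push -3. Stack: [84, 3, -3]
BINARY_OP // → 3 // -3 = -1. Stack: [84, -1]
BINARY_OP + → 84 + -1 = 83. Stack: [83]
STORE_FAST w → w=83. Stack: []
LOAD_FAST w → push 83. Stack: [83]
RETURN_VALUE → return 83.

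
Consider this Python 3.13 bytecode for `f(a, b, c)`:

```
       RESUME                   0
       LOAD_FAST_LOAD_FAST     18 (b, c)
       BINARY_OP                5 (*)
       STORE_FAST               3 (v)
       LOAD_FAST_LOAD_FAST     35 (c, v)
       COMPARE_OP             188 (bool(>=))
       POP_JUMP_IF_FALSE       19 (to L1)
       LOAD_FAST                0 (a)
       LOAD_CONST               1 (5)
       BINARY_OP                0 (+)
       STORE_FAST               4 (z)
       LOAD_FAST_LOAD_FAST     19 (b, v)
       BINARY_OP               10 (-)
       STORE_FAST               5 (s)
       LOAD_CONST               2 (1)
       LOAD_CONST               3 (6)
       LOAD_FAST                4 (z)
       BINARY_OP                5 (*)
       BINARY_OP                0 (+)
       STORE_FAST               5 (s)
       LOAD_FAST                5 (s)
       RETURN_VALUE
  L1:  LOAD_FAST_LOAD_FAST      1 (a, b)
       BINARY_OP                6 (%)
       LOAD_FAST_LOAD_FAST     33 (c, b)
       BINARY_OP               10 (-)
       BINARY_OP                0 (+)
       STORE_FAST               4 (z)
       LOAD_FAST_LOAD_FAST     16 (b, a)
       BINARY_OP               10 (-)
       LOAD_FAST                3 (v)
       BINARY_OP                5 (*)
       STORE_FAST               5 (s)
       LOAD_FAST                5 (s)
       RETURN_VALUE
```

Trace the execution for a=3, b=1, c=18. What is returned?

49

LOAD_FAST_LOAD_FAST b,c → push 1,18. Stack: [1, 18]
BINARY_OP * → 1 * 18 = 18. Stack: [18]
STORE_FAST v → v=18. Stack: []
LOAD_FAST_LOAD_FAST c,v → push 18,18. Stack: [18, 18]
COMPARE_OP bool(>=) → 18 vs 18 = True. Stack: [True]
POP_JUMP_IF_FALSE → pop True; no jump. Stack: []
LOAD_FAST a → push 3. Stack: [3]
LOAD_CONST → push 5. Stack: [3, 5]
BINARY_OP + → 3 + 5 = 8. Stack: [8]
STORE_FAST z → z=8. Stack: []
LOAD_FAST_LOAD_FAST b,v → push 1,18. Stack: [1, 18]
BINARY_OP - → 1 - 18 = -17. Stack: [-17]
STORE_FAST s → s=-17. Stack: []
LOAD_CONST → push 1. Stack: [1]
LOAD_CONST → push 6. Stack: [1, 6]
LOAD_FAST z → push 8. Stack: [1, 6, 8]
BINARY_OP * → 6 * 8 = 48. Stack: [1, 48]
BINARY_OP + → 1 + 48 = 49. Stack: [49]
STORE_FAST s → s=49. Stack: []
LOAD_FAST s → push 49. Stack: [49]
RETURN_VALUE → return 49.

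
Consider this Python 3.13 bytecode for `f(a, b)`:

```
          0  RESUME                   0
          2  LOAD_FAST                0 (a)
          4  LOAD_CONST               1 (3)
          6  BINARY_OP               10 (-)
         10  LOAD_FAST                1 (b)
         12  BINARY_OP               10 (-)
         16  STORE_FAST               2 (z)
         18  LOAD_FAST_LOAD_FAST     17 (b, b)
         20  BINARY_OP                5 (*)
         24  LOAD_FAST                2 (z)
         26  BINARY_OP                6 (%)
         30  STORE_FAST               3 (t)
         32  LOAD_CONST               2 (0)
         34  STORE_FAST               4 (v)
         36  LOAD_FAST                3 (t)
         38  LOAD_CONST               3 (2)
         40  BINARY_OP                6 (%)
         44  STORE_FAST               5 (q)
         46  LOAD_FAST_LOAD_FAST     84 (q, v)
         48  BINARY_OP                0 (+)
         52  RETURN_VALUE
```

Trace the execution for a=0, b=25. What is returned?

1

LOAD_FAST a → push 0. Stack: [0]
LOAD_CONST → push 3. Stack: [0, 3]
BINARY_OP - → 0 - 3 = -3. Stack: [-3]
LOAD_FAST b → push 25. Stack: [-3, 25]
BINARY_OP - → -3 - 25 = -28. Stack: [-28]
STORE_FAST z → z=-28. Stack: []
LOAD_FAST_LOAD_FAST b,b → push 25,25. Stack: [25, 25]
BINARY_OP * → 25 * 25 = 625. Stack: [625]
LOAD_FAST z → push -28. Stack: [625, -28]
BINARY_OP % → 625 % -28 = -19. Stack: [-19]
STORE_FAST t → t=-19. Stack: []
LOAD_CONST → push 0. Stack: [0]
STORE_FAST v → v=0. Stack: []
LOAD_FAST t → push -19. Stack: [-19]
LOAD_CONST → push 2. Stack: [-19, 2]
BINARY_OP % → -19 % 2 = 1. Stack: [1]
STORE_FAST q → q=1. Stack: []
LOAD_FAST_LOAD_FAST q,v → push 1,0. Stack: [1, 0]
BINARY_OP + → 1 + 0 = 1. Stack: [1]
RETURN_VALUE → return 1.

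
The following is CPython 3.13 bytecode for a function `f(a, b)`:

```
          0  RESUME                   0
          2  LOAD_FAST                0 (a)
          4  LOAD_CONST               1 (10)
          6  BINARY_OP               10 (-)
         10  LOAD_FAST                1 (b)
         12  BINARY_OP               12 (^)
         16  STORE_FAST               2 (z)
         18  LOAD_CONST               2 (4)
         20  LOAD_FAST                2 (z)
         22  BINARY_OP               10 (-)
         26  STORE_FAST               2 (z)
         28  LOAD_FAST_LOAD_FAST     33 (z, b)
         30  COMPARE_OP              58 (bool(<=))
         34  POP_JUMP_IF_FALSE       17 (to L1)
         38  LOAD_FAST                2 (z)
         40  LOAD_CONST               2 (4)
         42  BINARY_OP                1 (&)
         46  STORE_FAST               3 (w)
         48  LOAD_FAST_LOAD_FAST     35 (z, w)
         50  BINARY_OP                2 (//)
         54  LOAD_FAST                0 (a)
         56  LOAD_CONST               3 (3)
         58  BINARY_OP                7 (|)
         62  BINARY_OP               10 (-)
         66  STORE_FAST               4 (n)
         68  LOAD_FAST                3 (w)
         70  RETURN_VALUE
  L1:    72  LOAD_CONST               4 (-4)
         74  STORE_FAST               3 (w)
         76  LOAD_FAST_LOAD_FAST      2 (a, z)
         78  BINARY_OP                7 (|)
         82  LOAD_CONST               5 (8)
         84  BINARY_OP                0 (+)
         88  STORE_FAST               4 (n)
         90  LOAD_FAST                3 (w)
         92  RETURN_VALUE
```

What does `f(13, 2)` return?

LOAD_FAST a → push 13. Stack: [13]
LOAD_CONST → push 10. Stack: [13, 10]
BINARY_OP - → 13 - 10 = 3. Stack: [3]
LOAD_FAST b → push 2. Stack: [3, 2]
BINARY_OP ^ → 3 ^ 2 = 1. Stack: [1]
STORE_FAST z → z=1. Stack: []
LOAD_CONST → push 4. Stack: [4]
LOAD_FAST z → push 1. Stack: [4, 1]
BINARY_OP - → 4 - 1 = 3. Stack: [3]
STORE_FAST z → z=3. Stack: []
LOAD_FAST_LOAD_FAST z,b → push 3,2. Stack: [3, 2]
COMPARE_OP bool(<=) → 3 vs 2 = False. Stack: [False]
POP_JUMP_IF_FALSE → pop False; jump. Stack: []
LOAD_CONST → push -4. Stack: [-4]
STORE_FAST w → w=-4. Stack: []
LOAD_FAST_LOAD_FAST a,z → push 13,3. Stack: [13, 3]
BINARY_OP | → 13 | 3 = 15. Stack: [15]
LOAD_CONST → push 8. Stack: [15, 8]
BINARY_OP + → 15 + 8 = 23. Stack: [23]
STORE_FAST n → n=23. Stack: []
LOAD_FAST w → push -4. Stack: [-4]
RETURN_VALUE → return -4.

-4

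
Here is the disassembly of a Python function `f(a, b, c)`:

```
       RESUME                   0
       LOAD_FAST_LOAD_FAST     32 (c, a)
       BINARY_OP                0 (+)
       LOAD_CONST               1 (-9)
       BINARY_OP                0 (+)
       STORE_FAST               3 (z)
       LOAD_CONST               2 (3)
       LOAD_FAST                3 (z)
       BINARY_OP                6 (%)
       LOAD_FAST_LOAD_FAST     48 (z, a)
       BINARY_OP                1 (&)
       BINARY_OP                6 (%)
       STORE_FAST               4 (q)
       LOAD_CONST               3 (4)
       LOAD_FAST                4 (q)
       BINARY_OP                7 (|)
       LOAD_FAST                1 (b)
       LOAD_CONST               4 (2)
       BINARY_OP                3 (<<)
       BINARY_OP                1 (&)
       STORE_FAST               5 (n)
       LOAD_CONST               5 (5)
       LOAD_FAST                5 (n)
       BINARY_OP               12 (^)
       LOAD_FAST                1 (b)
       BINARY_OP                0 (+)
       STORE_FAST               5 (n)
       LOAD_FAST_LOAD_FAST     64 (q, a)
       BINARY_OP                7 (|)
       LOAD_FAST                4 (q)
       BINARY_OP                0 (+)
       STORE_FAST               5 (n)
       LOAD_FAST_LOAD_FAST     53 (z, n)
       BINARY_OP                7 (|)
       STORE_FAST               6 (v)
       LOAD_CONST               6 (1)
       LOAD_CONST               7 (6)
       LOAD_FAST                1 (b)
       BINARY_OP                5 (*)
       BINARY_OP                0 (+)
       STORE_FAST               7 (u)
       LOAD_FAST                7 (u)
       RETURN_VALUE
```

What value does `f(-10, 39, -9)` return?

LOAD_FAST_LOAD_FAST c,a → push -9,-10. Stack: [-9, -10]
BINARY_OP + → -9 + -10 = -19. Stack: [-19]
LOAD_CONST → push -9. Stack: [-19, -9]
BINARY_OP + → -19 + -9 = -28. Stack: [-28]
STORE_FAST z → z=-28. Stack: []
LOAD_CONST → push 3. Stack: [3]
LOAD_FAST z → push -28. Stack: [3, -28]
BINARY_OP % → 3 % -28 = -25. Stack: [-25]
LOAD_FAST_LOAD_FAST z,a → push -28,-10. Stack: [-25, -28, -10]
BINARY_OP & → -28 & -10 = -28. Stack: [-25, -28]
BINARY_OP % → -25 % -28 = -25. Stack: [-25]
STORE_FAST q → q=-25. Stack: []
LOAD_CONST → push 4. Stack: [4]
LOAD_FAST q → push -25. Stack: [4, -25]
BINARY_OP | → 4 | -25 = -25. Stack: [-25]
LOAD_FAST b → push 39. Stack: [-25, 39]
LOAD_CONST → push 2. Stack: [-25, 39, 2]
BINARY_OP << → 39 << 2 = 156. Stack: [-25, 156]
BINARY_OP & → -25 & 156 = 132. Stack: [132]
STORE_FAST n → n=132. Stack: []
LOAD_CONST → push 5. Stack: [5]
LOAD_FAST n → push 132. Stack: [5, 132]
BINARY_OP ^ → 5 ^ 132 = 129. Stack: [129]
LOAD_FAST b → push 39. Stack: [129, 39]
BINARY_OP + → 129 + 39 = 168. Stack: [168]
STORE_FAST n → n=168. Stack: []
LOAD_FAST_LOAD_FAST q,a → push -25,-10. Stack: [-25, -10]
BINARY_OP | → -25 | -10 = -9. Stack: [-9]
LOAD_FAST q → push -25. Stack: [-9, -25]
BINARY_OP + → -9 + -25 = -34. Stack: [-34]
STORE_FAST n → n=-34. Stack: []
LOAD_FAST_LOAD_FAST z,n → push -28,-34. Stack: [-28, -34]
BINARY_OP | → -28 | -34 = -2. Stack: [-2]
STORE_FAST v → v=-2. Stack: []
LOAD_CONST → push 1. Stack: [1]
LOAD_CONST → push 6. Stack: [1, 6]
LOAD_FAST b → push 39. Stack: [1, 6, 39]
BINARY_OP * → 6 * 39 = 234. Stack: [1, 234]
BINARY_OP + → 1 + 234 = 235. Stack: [235]
STORE_FAST u → u=235. Stack: []
LOAD_FAST u → push 235. Stack: [235]
RETURN_VALUE → return 235.

235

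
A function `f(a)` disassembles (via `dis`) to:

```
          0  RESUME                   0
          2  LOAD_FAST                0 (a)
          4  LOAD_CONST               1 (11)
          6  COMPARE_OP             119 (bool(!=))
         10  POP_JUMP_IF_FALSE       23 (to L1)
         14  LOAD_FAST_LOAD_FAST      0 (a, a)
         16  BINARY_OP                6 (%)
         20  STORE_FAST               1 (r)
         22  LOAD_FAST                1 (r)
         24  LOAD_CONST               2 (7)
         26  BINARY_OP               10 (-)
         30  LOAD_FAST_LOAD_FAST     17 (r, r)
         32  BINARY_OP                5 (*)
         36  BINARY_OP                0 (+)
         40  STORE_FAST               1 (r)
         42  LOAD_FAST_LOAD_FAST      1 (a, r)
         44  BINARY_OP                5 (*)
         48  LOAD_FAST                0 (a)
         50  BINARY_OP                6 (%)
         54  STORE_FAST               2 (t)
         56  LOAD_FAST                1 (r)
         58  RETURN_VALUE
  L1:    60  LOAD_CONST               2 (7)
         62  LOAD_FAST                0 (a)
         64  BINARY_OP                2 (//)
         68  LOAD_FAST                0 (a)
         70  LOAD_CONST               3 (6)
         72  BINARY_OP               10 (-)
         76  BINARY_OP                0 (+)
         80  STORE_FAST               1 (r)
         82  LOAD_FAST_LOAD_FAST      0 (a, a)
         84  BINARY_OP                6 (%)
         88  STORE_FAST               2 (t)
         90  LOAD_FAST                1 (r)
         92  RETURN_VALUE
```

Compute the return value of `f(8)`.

LOAD_FAST a → push 8. Stack: [8]
LOAD_CONST → push 11. Stack: [8, 11]
COMPARE_OP bool(!=) → 8 vs 11 = True. Stack: [True]
POP_JUMP_IF_FALSE → pop True; no jump. Stack: []
LOAD_FAST_LOAD_FAST a,a → push 8,8. Stack: [8, 8]
BINARY_OP % → 8 % 8 = 0. Stack: [0]
STORE_FAST r → r=0. Stack: []
LOAD_FAST r → push 0. Stack: [0]
LOAD_CONST → push 7. Stack: [0, 7]
BINARY_OP - → 0 - 7 = -7. Stack: [-7]
LOAD_FAST_LOAD_FAST r,r → push 0,0. Stack: [-7, 0, 0]
BINARY_OP * → 0 * 0 = 0. Stack: [-7, 0]
BINARY_OP + → -7 + 0 = -7. Stack: [-7]
STORE_FAST r → r=-7. Stack: []
LOAD_FAST_LOAD_FAST a,r → push 8,-7. Stack: [8, -7]
BINARY_OP * → 8 * -7 = -56. Stack: [-56]
LOAD_FAST a → push 8. Stack: [-56, 8]
BINARY_OP % → -56 % 8 = 0. Stack: [0]
STORE_FAST t → t=0. Stack: []
LOAD_FAST r → push -7. Stack: [-7]
RETURN_VALUE → return -7.

-7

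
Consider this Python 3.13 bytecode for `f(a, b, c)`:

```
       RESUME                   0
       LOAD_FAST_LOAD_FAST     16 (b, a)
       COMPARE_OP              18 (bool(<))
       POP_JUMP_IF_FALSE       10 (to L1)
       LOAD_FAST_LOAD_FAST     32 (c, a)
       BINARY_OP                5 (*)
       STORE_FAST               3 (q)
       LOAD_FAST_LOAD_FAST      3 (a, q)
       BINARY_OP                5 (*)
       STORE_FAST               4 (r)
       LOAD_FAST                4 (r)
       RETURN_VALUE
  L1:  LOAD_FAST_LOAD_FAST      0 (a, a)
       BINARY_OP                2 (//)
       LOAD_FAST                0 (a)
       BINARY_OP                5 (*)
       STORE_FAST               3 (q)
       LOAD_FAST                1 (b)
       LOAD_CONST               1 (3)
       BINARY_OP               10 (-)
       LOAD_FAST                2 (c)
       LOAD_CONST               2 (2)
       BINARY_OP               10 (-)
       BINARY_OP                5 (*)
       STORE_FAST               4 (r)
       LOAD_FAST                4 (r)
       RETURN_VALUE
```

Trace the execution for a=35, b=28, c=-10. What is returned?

LOAD_FAST_LOAD_FAST b,a → push 28,35. Stack: [28, 35]
COMPARE_OP bool(<) → 28 vs 35 = True. Stack: [True]
POP_JUMP_IF_FALSE → pop True; no jump. Stack: []
LOAD_FAST_LOAD_FAST c,a → push -10,35. Stack: [-10, 35]
BINARY_OP * → -10 * 35 = -350. Stack: [-350]
STORE_FAST q → q=-350. Stack: []
LOAD_FAST_LOAD_FAST a,q → push 35,-350. Stack: [35, -350]
BINARY_OP * → 35 * -350 = -12250. Stack: [-12250]
STORE_FAST r → r=-12250. Stack: []
LOAD_FAST r → push -12250. Stack: [-12250]
RETURN_VALUE → return -12250.

-12250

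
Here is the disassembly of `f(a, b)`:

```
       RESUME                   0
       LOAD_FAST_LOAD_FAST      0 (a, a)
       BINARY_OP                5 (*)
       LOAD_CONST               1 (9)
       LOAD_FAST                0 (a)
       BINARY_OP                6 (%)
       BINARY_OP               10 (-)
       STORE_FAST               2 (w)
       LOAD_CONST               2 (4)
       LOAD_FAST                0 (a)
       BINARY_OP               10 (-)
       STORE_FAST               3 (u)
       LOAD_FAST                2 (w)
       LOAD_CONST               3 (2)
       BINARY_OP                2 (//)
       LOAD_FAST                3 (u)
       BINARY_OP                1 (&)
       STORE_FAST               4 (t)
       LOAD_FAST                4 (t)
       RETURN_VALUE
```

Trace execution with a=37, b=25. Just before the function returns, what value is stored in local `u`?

-33

LOAD_FAST_LOAD_FAST a,a → push 37,37. Stack: [37, 37]
BINARY_OP * → 37 * 37 = 1369. Stack: [1369]
LOAD_CONST → push 9. Stack: [1369, 9]
LOAD_FAST a → push 37. Stack: [1369, 9, 37]
BINARY_OP % → 9 % 37 = 9. Stack: [1369, 9]
BINARY_OP - → 1369 - 9 = 1360. Stack: [1360]
STORE_FAST w → w=1360. Stack: []
LOAD_CONST → push 4. Stack: [4]
LOAD_FAST a → push 37. Stack: [4, 37]
BINARY_OP - → 4 - 37 = -33. Stack: [-33]
STORE_FAST u → u=-33. Stack: []
LOAD_FAST w → push 1360. Stack: [1360]
LOAD_CONST → push 2. Stack: [1360, 2]
BINARY_OP // → 1360 // 2 = 680. Stack: [680]
LOAD_FAST u → push -33. Stack: [680, -33]
BINARY_OP & → 680 & -33 = 648. Stack: [648]
STORE_FAST t → t=648. Stack: []
LOAD_FAST t → push 648. Stack: [648]
RETURN_VALUE → return 648.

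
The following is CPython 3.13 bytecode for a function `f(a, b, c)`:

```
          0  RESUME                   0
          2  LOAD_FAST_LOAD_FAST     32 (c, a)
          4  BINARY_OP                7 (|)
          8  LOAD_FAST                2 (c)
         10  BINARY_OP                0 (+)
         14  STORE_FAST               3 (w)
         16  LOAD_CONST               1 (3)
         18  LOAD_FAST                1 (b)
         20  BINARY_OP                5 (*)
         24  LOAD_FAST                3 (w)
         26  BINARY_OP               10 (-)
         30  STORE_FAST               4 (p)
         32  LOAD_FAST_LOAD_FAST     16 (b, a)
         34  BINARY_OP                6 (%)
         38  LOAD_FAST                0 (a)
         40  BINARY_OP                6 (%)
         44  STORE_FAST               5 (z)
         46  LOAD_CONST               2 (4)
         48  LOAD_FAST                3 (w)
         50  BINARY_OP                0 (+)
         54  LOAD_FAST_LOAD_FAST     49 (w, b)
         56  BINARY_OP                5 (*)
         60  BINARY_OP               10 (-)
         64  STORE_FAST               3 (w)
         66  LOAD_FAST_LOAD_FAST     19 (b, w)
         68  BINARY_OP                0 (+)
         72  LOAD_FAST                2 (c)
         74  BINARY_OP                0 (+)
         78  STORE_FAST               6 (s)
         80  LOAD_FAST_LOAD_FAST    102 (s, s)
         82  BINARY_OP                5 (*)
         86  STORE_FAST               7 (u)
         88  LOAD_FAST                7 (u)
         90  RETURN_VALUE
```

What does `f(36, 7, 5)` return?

LOAD_FAST_LOAD_FAST c,a → push 5,36. Stack: [5, 36]
BINARY_OP | → 5 | 36 = 37. Stack: [37]
LOAD_FAST c → push 5. Stack: [37, 5]
BINARY_OP + → 37 + 5 = 42. Stack: [42]
STORE_FAST w → w=42. Stack: []
LOAD_CONST → push 3. Stack: [3]
LOAD_FAST b → push 7. Stack: [3, 7]
BINARY_OP * → 3 * 7 = 21. Stack: [21]
LOAD_FAST w → push 42. Stack: [21, 42]
BINARY_OP - → 21 - 42 = -21. Stack: [-21]
STORE_FAST p → p=-21. Stack: []
LOAD_FAST_LOAD_FAST b,a → push 7,36. Stack: [7, 36]
BINARY_OP % → 7 % 36 = 7. Stack: [7]
LOAD_FAST a → push 36. Stack: [7, 36]
BINARY_OP % → 7 % 36 = 7. Stack: [7]
STORE_FAST z → z=7. Stack: []
LOAD_CONST → push 4. Stack: [4]
LOAD_FAST w → push 42. Stack: [4, 42]
BINARY_OP + → 4 + 42 = 46. Stack: [46]
LOAD_FAST_LOAD_FAST w,b → push 42,7. Stack: [46, 42, 7]
BINARY_OP * → 42 * 7 = 294. Stack: [46, 294]
BINARY_OP - → 46 - 294 = -248. Stack: [-248]
STORE_FAST w → w=-248. Stack: []
LOAD_FAST_LOAD_FAST b,w → push 7,-248. Stack: [7, -248]
BINARY_OP + → 7 + -248 = -241. Stack: [-241]
LOAD_FAST c → push 5. Stack: [-241, 5]
BINARY_OP + → -241 + 5 = -236. Stack: [-236]
STORE_FAST s → s=-236. Stack: []
LOAD_FAST_LOAD_FAST s,s → push -236,-236. Stack: [-236, -236]
BINARY_OP * → -236 * -236 = 55696. Stack: [55696]
STORE_FAST u → u=55696. Stack: []
LOAD_FAST u → push 55696. Stack: [55696]
RETURN_VALUE → return 55696.

55696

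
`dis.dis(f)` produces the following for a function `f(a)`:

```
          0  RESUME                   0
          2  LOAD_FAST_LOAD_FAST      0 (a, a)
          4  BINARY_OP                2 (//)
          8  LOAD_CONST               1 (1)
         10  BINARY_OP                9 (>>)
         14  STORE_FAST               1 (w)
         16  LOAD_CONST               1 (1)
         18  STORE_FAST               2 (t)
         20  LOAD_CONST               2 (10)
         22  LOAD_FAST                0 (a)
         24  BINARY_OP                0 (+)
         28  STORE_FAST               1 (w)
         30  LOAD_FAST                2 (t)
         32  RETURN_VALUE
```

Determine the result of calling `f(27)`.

1

LOAD_FAST_LOAD_FAST a,a → push 27,27. Stack: [27, 27]
BINARY_OP // → 27 // 27 = 1. Stack: [1]
LOAD_CONST → push 1. Stack: [1, 1]
BINARY_OP >> → 1 >> 1 = 0. Stack: [0]
STORE_FAST w → w=0. Stack: []
LOAD_CONST → push 1. Stack: [1]
STORE_FAST t → t=1. Stack: []
LOAD_CONST → push 10. Stack: [10]
LOAD_FAST a → push 27. Stack: [10, 27]
BINARY_OP + → 10 + 27 = 37. Stack: [37]
STORE_FAST w → w=37. Stack: []
LOAD_FAST t → push 1. Stack: [1]
RETURN_VALUE → return 1.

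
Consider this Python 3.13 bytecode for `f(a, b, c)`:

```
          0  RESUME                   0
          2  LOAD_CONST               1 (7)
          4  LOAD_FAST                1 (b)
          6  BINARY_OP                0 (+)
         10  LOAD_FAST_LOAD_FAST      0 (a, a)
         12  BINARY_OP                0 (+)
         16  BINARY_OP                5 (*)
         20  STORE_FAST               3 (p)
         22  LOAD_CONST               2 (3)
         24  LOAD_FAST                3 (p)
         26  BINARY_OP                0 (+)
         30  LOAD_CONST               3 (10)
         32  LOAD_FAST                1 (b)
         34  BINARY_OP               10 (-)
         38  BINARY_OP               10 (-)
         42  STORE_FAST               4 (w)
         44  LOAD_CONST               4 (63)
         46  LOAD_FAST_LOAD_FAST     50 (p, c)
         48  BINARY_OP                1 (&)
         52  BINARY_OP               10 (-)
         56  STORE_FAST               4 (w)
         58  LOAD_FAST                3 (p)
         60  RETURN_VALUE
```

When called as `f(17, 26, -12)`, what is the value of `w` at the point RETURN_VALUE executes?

LOAD_CONST → push 7. Stack: [7]
LOAD_FAST b → push 26. Stack: [7, 26]
BINARY_OP + → 7 + 26 = 33. Stack: [33]
LOAD_FAST_LOAD_FAST a,a → push 17,17. Stack: [33, 17, 17]
BINARY_OP + → 17 + 17 = 34. Stack: [33, 34]
BINARY_OP * → 33 * 34 = 1122. Stack: [1122]
STORE_FAST p → p=1122. Stack: []
LOAD_CONST → push 3. Stack: [3]
LOAD_FAST p → push 1122. Stack: [3, 1122]
BINARY_OP + → 3 + 1122 = 1125. Stack: [1125]
LOAD_CONST → push 10. Stack: [1125, 10]
LOAD_FAST b → push 26. Stack: [1125, 10, 26]
BINARY_OP - → 10 - 26 = -16. Stack: [1125, -16]
BINARY_OP - → 1125 - -16 = 1141. Stack: [1141]
STORE_FAST w → w=1141. Stack: []
LOAD_CONST → push 63. Stack: [63]
LOAD_FAST_LOAD_FAST p,c → push 1122,-12. Stack: [63, 1122, -12]
BINARY_OP & → 1122 & -12 = 1120. Stack: [63, 1120]
BINARY_OP - → 63 - 1120 = -1057. Stack: [-1057]
STORE_FAST w → w=-1057. Stack: []
LOAD_FAST p → push 1122. Stack: [1122]
RETURN_VALUE → return 1122.

-1057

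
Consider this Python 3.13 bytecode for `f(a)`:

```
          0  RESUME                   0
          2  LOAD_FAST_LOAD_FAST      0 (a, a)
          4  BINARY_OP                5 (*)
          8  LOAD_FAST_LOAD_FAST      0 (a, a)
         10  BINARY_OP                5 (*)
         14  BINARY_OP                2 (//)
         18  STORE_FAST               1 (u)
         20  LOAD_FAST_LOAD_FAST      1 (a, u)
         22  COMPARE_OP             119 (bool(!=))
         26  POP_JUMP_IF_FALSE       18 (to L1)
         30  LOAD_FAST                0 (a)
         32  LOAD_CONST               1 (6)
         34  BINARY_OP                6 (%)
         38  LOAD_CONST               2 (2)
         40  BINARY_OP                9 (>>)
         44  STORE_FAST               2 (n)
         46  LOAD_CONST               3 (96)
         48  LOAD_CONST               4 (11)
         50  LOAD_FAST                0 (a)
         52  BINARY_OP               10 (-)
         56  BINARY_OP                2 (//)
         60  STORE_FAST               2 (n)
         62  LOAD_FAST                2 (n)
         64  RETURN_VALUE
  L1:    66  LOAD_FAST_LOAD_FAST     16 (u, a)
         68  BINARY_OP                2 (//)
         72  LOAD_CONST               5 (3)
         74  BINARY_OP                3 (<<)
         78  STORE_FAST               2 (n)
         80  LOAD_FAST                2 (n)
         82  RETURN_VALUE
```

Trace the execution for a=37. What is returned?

-4

LOAD_FAST_LOAD_FAST a,a → push 37,37. Stack: [37, 37]
BINARY_OP * → 37 * 37 = 1369. Stack: [1369]
LOAD_FAST_LOAD_FAST a,a → push 37,37. Stack: [1369, 37, 37]
BINARY_OP * → 37 * 37 = 1369. Stack: [1369, 1369]
BINARY_OP // → 1369 // 1369 = 1. Stack: [1]
STORE_FAST u → u=1. Stack: []
LOAD_FAST_LOAD_FAST a,u → push 37,1. Stack: [37, 1]
COMPARE_OP bool(!=) → 37 vs 1 = True. Stack: [True]
POP_JUMP_IF_FALSE → pop True; no jump. Stack: []
LOAD_FAST a → push 37. Stack: [37]
LOAD_CONST → push 6. Stack: [37, 6]
BINARY_OP % → 37 % 6 = 1. Stack: [1]
LOAD_CONST → push 2. Stack: [1, 2]
BINARY_OP >> → 1 >> 2 = 0. Stack: [0]
STORE_FAST n → n=0. Stack: []
LOAD_CONST → push 96. Stack: [96]
LOAD_CONST → push 11. Stack: [96, 11]
LOAD_FAST a → push 37. Stack: [96, 11, 37]
BINARY_OP - → 11 - 37 = -26. Stack: [96, -26]
BINARY_OP // → 96 // -26 = -4. Stack: [-4]
STORE_FAST n → n=-4. Stack: []
LOAD_FAST n → push -4. Stack: [-4]
RETURN_VALUE → return -4.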